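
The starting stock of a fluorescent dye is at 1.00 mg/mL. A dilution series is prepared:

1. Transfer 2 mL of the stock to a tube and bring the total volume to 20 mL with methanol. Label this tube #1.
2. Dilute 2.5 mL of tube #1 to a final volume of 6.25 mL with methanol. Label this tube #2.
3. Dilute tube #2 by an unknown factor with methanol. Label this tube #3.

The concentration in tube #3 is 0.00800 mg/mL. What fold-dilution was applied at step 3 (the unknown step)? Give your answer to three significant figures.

5.00-fold

Step 1: 2 mL brought to 20 mL → factor 20/2 = 10
Step 2: 2.5 mL brought to 6.25 mL → factor 6.25/2.5 = 2.5
Step 3: unknown factor x
Product of known-step factors = 25
Overall factor = 1.00 mg/mL / (0.00800 mg/mL) = 125
x = 125 / 25 = 5.00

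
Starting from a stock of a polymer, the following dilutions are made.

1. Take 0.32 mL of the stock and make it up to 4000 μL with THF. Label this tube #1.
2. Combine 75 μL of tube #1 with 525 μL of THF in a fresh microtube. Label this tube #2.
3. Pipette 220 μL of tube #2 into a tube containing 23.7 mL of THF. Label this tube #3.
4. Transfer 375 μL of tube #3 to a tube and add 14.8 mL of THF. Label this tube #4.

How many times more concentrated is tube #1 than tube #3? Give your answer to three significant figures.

Step 1: 0.32 mL brought to 4000 μL → factor 4/0.32 = 12.5
Step 2: 75 μL + 525 μL = 600 μL total → factor 600/75 = 8
Step 3: 220 μL + 23.7 mL = 23920 μL total → factor 23920/220 = 108.73
Dilution factor to tube #1 = 12.5; to tube #3 = 10873
[tube #1]/[tube #3] = (factor to tube #3)/(factor to tube #1) = 10873/12.5 = 870

870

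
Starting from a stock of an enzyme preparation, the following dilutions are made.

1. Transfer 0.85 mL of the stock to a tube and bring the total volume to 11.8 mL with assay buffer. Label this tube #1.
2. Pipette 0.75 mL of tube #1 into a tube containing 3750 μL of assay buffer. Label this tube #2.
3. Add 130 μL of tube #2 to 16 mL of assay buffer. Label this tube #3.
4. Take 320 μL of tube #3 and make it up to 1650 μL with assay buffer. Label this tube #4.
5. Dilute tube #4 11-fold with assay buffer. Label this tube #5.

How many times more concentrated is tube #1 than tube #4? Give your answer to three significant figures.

Step 1: 0.85 mL brought to 11.8 mL → factor 11.8/0.85 = 13.882
Step 2: 0.75 mL + 3750 μL = 4.5 mL total → factor 4.5/0.75 = 6
Step 3: 130 μL + 16 mL = 16130 μL total → factor 16130/130 = 124.08
Step 4: 320 μL brought to 1650 μL → factor 1650/320 = 5.1562
Dilution factor to tube #1 = 13.882; to tube #4 = 53289
[tube #1]/[tube #4] = (factor to tube #4)/(factor to tube #1) = 53289/13.882 = 3.84 × 10^3

3.84 × 10^3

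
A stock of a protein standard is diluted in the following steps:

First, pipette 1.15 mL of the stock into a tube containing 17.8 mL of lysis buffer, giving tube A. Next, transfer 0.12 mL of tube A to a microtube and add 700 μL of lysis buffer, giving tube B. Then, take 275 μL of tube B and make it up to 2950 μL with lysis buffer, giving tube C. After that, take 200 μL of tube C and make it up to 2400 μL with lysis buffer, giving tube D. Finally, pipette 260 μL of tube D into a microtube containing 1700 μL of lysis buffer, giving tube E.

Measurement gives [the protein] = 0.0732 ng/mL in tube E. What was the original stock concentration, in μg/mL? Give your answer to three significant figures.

8.00 μg/mL

Step 1: 1.15 mL + 17.8 mL = 18.95 mL total → factor 18.95/1.15 = 16.478
Step 2: 0.12 mL + 700 μL = 0.82 mL total → factor 0.82/0.12 = 6.8333
Step 3: 275 μL brought to 2950 μL → factor 2950/275 = 10.727
Step 4: 200 μL brought to 2400 μL → factor 2400/200 = 12
Step 5: 260 μL + 1700 μL = 1960 μL total → factor 1960/260 = 7.5385
Overall dilution factor = 16.478 × 6.8333 × 10.727 × 12 × 7.5385 = 1.0927 × 10^5
Stock = 0.0732 ng/mL × 1.0927 × 10^5 = 7998 ng/mL = 8.00 μg/mL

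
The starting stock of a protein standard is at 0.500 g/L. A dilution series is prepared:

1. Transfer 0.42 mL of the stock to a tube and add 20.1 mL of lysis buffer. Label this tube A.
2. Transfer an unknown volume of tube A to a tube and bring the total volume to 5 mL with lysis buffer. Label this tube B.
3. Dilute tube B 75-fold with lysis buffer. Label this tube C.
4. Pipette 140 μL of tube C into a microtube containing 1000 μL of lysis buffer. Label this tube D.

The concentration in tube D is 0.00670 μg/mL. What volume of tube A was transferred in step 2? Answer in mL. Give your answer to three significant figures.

2.00 mL

Step 1: 0.42 mL + 20.1 mL = 20.52 mL total → factor 20.52/0.42 = 48.857
Step 2: v brought to 5 mL → factor = 5 mL/v
Step 3: 75-fold → factor 75
Step 4: 140 μL + 1000 μL = 1140 μL total → factor 1140/140 = 8.1429
Product of known-step factors = 29838
Overall factor = 0.500 g/L / (0.00670 μg/mL) = 74627
Step-2 factor = 74627 / 29838 = 2.5011
v = 5 mL / 2.5011 = 2.00 mL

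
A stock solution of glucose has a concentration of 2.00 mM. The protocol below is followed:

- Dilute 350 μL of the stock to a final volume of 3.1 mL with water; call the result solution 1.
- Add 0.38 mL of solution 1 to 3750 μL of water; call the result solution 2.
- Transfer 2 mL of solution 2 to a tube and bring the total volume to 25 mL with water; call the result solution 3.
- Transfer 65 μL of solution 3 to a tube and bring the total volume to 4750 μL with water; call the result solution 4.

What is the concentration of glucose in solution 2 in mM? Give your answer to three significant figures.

Step 1: 350 μL brought to 3.1 mL → factor 3100/350 = 8.8571
Step 2: 0.38 mL + 3750 μL = 4.13 mL total → factor 4.13/0.38 = 10.868
Dilution factor through solution 2 = 8.8571 × 10.868 = 96.263
[solution 2] = 2.00 mM / 96.263 = 0.0208 mM

0.0208 mM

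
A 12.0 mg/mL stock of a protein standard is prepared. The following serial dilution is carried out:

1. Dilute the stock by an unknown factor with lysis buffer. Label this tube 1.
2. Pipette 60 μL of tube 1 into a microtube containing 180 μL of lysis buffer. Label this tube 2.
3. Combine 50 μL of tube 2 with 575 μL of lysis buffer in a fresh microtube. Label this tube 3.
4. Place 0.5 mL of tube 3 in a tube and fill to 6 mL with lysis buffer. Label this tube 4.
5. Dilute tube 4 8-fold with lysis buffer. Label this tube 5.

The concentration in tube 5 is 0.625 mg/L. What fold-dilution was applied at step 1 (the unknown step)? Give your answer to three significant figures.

4.00-fold

Step 1: unknown factor x
Step 2: 60 μL + 180 μL = 240 μL total → factor 240/60 = 4
Step 3: 50 μL + 575 μL = 625 μL total → factor 625/50 = 12.5
Step 4: 0.5 mL brought to 6 mL → factor 6/0.5 = 12
Step 5: 8-fold → factor 8
Product of known-step factors = 4800
Overall factor = 12.0 mg/mL / (0.625 mg/L) = 19200
x = 19200 / 4800 = 4.00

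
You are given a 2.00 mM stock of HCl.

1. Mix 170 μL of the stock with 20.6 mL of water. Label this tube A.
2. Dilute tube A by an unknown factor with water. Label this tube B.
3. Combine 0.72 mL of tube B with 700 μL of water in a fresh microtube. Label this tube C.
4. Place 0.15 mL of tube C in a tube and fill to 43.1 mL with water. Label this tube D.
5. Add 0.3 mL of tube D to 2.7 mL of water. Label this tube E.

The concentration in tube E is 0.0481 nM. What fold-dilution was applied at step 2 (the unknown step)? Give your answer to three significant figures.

Step 1: 170 μL + 20.6 mL = 20770 μL total → factor 20770/170 = 122.18
Step 2: unknown factor x
Step 3: 0.72 mL + 700 μL = 1.42 mL total → factor 1.42/0.72 = 1.9722
Step 4: 0.15 mL brought to 43.1 mL → factor 43.1/0.15 = 287.33
Step 5: 0.3 mL + 2.7 mL = 3 mL total → factor 3/0.3 = 10
Product of known-step factors = 6.9236 × 10^5
Overall factor = 2.00 mM / (0.0481 nM) = 4.158 × 10^7
x = 4.158 × 10^7 / 6.9236 × 10^5 = 60.1

60.1-fold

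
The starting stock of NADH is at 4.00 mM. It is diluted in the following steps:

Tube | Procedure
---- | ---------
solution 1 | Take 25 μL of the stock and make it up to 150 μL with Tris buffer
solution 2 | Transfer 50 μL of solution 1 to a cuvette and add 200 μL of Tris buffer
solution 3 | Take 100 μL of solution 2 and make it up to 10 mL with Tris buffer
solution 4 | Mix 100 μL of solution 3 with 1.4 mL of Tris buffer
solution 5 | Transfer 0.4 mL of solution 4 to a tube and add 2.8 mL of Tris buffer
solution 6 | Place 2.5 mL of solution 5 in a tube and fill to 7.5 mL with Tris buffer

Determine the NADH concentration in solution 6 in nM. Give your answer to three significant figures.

3.70 nM

Step 1: 25 μL brought to 150 μL → factor 150/25 = 6
Step 2: 50 μL + 200 μL = 250 μL total → factor 250/50 = 5
Step 3: 100 μL brought to 10 mL → factor 10000/100 = 100
Step 4: 100 μL + 1.4 mL = 1500 μL total → factor 1500/100 = 15
Step 5: 0.4 mL + 2.8 mL = 3.2 mL total → factor 3.2/0.4 = 8
Step 6: 2.5 mL brought to 7.5 mL → factor 7.5/2.5 = 3
Overall dilution factor = 6 × 5 × 100 × 15 × 8 × 3 = 1.08 × 10^6
Final = 4.00 mM / 1.08 × 10^6 = 3.704 × 10^-6 mM = 3.70 nM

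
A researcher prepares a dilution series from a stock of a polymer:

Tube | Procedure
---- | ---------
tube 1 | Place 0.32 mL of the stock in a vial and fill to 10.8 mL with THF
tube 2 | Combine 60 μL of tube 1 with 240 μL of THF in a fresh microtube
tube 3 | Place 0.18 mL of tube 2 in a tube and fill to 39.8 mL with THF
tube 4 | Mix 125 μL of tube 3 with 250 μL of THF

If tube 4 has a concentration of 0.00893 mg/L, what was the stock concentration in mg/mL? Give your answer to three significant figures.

1.00 mg/mL

Step 1: 0.32 mL brought to 10.8 mL → factor 10.8/0.32 = 33.75
Step 2: 60 μL + 240 μL = 300 μL total → factor 300/60 = 5
Step 3: 0.18 mL brought to 39.8 mL → factor 39.8/0.18 = 221.11
Step 4: 125 μL + 250 μL = 375 μL total → factor 375/125 = 3
Overall dilution factor = 33.75 × 5 × 221.11 × 3 = 1.1194 × 10^5
Stock = 0.00893 mg/L × 1.1194 × 10^5 = 999.6 mg/L = 1.00 mg/mL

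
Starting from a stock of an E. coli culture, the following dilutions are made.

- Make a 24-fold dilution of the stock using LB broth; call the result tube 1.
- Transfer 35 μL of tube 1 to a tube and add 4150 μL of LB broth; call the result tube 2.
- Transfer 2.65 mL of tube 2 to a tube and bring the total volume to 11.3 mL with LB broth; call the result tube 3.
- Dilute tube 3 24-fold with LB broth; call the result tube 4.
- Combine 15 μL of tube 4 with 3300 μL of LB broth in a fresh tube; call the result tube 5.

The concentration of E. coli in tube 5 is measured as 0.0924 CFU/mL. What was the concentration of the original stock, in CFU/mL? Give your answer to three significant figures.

Step 1: 24-fold → factor 24
Step 2: 35 μL + 4150 μL = 4185 μL total → factor 4185/35 = 119.57
Step 3: 2.65 mL brought to 11.3 mL → factor 11.3/2.65 = 4.2642
Step 4: 24-fold → factor 24
Step 5: 15 μL + 3300 μL = 3315 μL total → factor 3315/15 = 221
Overall dilution factor = 24 × 119.57 × 4.2642 × 24 × 221 = 6.4904 × 10^7
Stock = 0.0924 CFU/mL × 6.4904 × 10^7 = 6.00 × 10^6 CFU/mL

6.00 × 10^6 CFU/mL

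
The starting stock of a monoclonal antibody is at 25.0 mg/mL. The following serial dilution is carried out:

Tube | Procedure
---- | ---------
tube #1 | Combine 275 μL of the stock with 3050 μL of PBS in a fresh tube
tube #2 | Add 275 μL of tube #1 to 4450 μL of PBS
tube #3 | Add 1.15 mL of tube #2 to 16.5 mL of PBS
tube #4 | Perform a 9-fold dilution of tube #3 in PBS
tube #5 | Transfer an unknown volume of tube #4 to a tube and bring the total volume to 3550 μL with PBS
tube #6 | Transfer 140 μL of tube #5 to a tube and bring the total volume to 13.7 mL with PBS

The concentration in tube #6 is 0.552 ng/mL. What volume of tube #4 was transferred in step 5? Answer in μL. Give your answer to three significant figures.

220 μL

Step 1: 275 μL + 3050 μL = 3325 μL total → factor 3325/275 = 12.091
Step 2: 275 μL + 4450 μL = 4725 μL total → factor 4725/275 = 17.182
Step 3: 1.15 mL + 16.5 mL = 17.65 mL total → factor 17.65/1.15 = 15.348
Step 4: 9-fold → factor 9
Step 5: v brought to 3550 μL → factor = 3550 μL/v
Step 6: 140 μL brought to 13.7 mL → factor 13700/140 = 97.857
Product of known-step factors = 2.8081 × 10^6
Overall factor = 25.0 mg/mL / (0.552 ng/mL) = 4.529 × 10^7
Step-5 factor = 4.529 × 10^7 / 2.8081 × 10^6 = 16.128
v = 3550 μL / 16.128 = 220 μL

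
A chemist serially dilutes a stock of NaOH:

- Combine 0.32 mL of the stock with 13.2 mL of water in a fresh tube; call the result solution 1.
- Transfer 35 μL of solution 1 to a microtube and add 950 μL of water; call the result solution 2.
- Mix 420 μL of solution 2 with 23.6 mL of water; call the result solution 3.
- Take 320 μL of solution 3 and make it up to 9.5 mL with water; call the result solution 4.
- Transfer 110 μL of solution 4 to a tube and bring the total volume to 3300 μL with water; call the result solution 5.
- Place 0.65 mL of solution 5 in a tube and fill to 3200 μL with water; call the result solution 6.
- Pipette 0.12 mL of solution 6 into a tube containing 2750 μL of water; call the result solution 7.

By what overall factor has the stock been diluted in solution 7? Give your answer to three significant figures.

Step 1: 0.32 mL + 13.2 mL = 13.52 mL total → factor 13.52/0.32 = 42.25
Step 2: 35 μL + 950 μL = 985 μL total → factor 985/35 = 28.143
Step 3: 420 μL + 23.6 mL = 24020 μL total → factor 24020/420 = 57.19
Step 4: 320 μL brought to 9.5 mL → factor 9500/320 = 29.688
Step 5: 110 μL brought to 3300 μL → factor 3300/110 = 30
Step 6: 0.65 mL brought to 3200 μL → factor 3.2/0.65 = 4.9231
Step 7: 0.12 mL + 2750 μL = 2.87 mL total → factor 2.87/0.12 = 23.917
Overall dilution factor = 42.25 × 28.143 × 57.19 × 29.688 × 30 × 4.9231 × 23.917 = 7.131 × 10^9

7.13 × 10^9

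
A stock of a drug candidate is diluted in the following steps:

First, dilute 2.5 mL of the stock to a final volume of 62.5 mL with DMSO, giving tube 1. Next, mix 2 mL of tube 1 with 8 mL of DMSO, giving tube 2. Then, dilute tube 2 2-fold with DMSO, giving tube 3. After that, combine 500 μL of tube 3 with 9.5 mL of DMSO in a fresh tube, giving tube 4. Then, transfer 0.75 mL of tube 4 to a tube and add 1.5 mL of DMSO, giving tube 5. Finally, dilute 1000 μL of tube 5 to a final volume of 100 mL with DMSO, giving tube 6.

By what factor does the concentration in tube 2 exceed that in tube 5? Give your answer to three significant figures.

120

Step 1: 2.5 mL brought to 62.5 mL → factor 62.5/2.5 = 25
Step 2: 2 mL + 8 mL = 10 mL total → factor 10/2 = 5
Step 3: 2-fold → factor 2
Step 4: 500 μL + 9.5 mL = 10000 μL total → factor 10000/500 = 20
Step 5: 0.75 mL + 1.5 mL = 2.25 mL total → factor 2.25/0.75 = 3
Dilution factor to tube 2 = 125; to tube 5 = 15000
[tube 2]/[tube 5] = (factor to tube 5)/(factor to tube 2) = 15000/125 = 120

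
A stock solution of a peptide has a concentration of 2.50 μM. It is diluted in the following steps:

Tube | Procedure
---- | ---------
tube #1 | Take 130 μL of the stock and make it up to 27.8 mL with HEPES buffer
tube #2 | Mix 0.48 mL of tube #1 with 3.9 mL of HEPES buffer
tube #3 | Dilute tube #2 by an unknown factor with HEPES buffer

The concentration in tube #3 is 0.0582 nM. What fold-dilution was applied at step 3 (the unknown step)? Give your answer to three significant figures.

22.0-fold

Step 1: 130 μL brought to 27.8 mL → factor 27800/130 = 213.85
Step 2: 0.48 mL + 3.9 mL = 4.38 mL total → factor 4.38/0.48 = 9.125
Step 3: unknown factor x
Product of known-step factors = 1951.3
Overall factor = 2.50 μM / (0.0582 nM) = 42955
x = 42955 / 1951.3 = 22.0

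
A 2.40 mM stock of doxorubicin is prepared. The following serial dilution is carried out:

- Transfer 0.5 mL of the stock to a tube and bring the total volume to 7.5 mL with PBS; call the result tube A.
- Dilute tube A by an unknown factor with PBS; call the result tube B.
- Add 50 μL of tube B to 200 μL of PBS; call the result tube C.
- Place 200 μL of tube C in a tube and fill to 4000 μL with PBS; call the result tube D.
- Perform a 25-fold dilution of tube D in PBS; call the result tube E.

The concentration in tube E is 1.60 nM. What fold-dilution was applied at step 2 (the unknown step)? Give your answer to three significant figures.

40.0-fold

Step 1: 0.5 mL brought to 7.5 mL → factor 7.5/0.5 = 15
Step 2: unknown factor x
Step 3: 50 μL + 200 μL = 250 μL total → factor 250/50 = 5
Step 4: 200 μL brought to 4000 μL → factor 4000/200 = 20
Step 5: 25-fold → factor 25
Product of known-step factors = 37500
Overall factor = 2.40 mM / (1.60 nM) = 1.5 × 10^6
x = 1.5 × 10^6 / 37500 = 40.0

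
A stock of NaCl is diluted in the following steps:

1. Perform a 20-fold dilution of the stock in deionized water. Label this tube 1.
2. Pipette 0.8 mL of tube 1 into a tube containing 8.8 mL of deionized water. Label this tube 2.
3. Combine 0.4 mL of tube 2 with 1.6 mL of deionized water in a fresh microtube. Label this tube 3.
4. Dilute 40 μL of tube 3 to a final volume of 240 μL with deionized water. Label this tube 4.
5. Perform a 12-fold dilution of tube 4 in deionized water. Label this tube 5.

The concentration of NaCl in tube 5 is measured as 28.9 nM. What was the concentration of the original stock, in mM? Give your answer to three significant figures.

2.50 mM

Step 1: 20-fold → factor 20
Step 2: 0.8 mL + 8.8 mL = 9.6 mL total → factor 9.6/0.8 = 12
Step 3: 0.4 mL + 1.6 mL = 2 mL total → factor 2/0.4 = 5
Step 4: 40 μL brought to 240 μL → factor 240/40 = 6
Step 5: 12-fold → factor 12
Overall dilution factor = 20 × 12 × 5 × 6 × 12 = 86400
Stock = 28.9 nM × 86400 = 2.497 × 10^6 nM = 2.50 mM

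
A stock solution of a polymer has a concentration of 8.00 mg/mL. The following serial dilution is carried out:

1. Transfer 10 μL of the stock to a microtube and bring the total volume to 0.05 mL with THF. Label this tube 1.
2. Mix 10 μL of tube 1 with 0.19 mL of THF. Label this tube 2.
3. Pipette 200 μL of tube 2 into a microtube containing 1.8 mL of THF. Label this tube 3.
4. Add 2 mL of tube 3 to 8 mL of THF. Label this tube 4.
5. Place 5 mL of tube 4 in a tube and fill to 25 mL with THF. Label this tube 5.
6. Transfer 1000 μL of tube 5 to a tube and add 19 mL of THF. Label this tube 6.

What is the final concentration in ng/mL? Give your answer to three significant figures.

Step 1: 10 μL brought to 0.05 mL → factor 50/10 = 5
Step 2: 10 μL + 0.19 mL = 200 μL total → factor 200/10 = 20
Step 3: 200 μL + 1.8 mL = 2000 μL total → factor 2000/200 = 10
Step 4: 2 mL + 8 mL = 10 mL total → factor 10/2 = 5
Step 5: 5 mL brought to 25 mL → factor 25/5 = 5
Step 6: 1000 μL + 19 mL = 20000 μL total → factor 20000/1000 = 20
Overall dilution factor = 5 × 20 × 10 × 5 × 5 × 20 = 5 × 10^5
Final = 8.00 mg/mL / 5 × 10^5 = 1.600 × 10^-5 mg/mL = 16.0 ng/mL

16.0 ng/mL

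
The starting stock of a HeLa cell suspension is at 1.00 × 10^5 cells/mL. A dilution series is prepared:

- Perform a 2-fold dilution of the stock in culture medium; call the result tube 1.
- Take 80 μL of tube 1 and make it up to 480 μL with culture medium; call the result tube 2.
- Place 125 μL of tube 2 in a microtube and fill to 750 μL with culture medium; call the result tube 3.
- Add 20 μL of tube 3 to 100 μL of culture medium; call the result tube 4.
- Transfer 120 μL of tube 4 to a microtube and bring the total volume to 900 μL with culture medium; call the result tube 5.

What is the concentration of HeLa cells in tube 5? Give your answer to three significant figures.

Step 1: 2-fold → factor 2
Step 2: 80 μL brought to 480 μL → factor 480/80 = 6
Step 3: 125 μL brought to 750 μL → factor 750/125 = 6
Step 4: 20 μL + 100 μL = 120 μL total → factor 120/20 = 6
Step 5: 120 μL brought to 900 μL → factor 900/120 = 7.5
Overall dilution factor = 2 × 6 × 6 × 6 × 7.5 = 3240
Final = 1.00 × 10^5 cells/mL / 3240 = 30.9 cells/mL

30.9 cells/mL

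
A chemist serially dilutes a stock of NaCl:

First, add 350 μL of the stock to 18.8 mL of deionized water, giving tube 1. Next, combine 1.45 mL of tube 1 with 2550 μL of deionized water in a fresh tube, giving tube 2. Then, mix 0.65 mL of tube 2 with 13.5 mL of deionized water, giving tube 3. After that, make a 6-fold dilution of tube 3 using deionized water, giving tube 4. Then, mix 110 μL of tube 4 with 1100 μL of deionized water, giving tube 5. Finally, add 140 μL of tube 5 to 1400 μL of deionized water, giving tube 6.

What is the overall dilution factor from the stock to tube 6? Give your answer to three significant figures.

Step 1: 350 μL + 18.8 mL = 19150 μL total → factor 19150/350 = 54.714
Step 2: 1.45 mL + 2550 μL = 4 mL total → factor 4/1.45 = 2.7586
Step 3: 0.65 mL + 13.5 mL = 14.15 mL total → factor 14.15/0.65 = 21.769
Step 4: 6-fold → factor 6
Step 5: 110 μL + 1100 μL = 1210 μL total → factor 1210/110 = 11
Step 6: 140 μL + 1400 μL = 1540 μL total → factor 1540/140 = 11
Overall dilution factor = 54.714 × 2.7586 × 21.769 × 6 × 11 × 11 = 2.3855 × 10^6

2.39 × 10^6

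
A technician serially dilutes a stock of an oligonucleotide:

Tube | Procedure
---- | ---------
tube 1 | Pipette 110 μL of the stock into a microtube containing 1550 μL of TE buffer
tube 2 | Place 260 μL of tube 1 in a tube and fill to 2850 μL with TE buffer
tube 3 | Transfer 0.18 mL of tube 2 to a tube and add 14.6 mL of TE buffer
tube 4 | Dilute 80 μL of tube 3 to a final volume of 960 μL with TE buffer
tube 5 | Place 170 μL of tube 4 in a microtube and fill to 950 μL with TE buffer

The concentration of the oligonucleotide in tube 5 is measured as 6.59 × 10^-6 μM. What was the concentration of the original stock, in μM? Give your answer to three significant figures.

Step 1: 110 μL + 1550 μL = 1660 μL total → factor 1660/110 = 15.091
Step 2: 260 μL brought to 2850 μL → factor 2850/260 = 10.962
Step 3: 0.18 mL + 14.6 mL = 14.78 mL total → factor 14.78/0.18 = 82.111
Step 4: 80 μL brought to 960 μL → factor 960/80 = 12
Step 5: 170 μL brought to 950 μL → factor 950/170 = 5.5882
Overall dilution factor = 15.091 × 10.962 × 82.111 × 12 × 5.5882 = 9.1085 × 10^5
Stock = 6.59 × 10^-6 μM × 9.1085 × 10^5 = 6.00 μM

6.00 μM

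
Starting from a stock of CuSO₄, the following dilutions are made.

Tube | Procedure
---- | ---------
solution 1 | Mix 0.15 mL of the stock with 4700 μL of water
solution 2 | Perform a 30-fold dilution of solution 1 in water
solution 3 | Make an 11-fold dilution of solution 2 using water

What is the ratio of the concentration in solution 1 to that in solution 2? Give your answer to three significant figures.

Step 1: 0.15 mL + 4700 μL = 4.85 mL total → factor 4.85/0.15 = 32.333
Step 2: 30-fold → factor 30
Dilution factor to solution 1 = 32.333; to solution 2 = 970
[solution 1]/[solution 2] = (factor to solution 2)/(factor to solution 1) = 970/32.333 = 30.0

30.0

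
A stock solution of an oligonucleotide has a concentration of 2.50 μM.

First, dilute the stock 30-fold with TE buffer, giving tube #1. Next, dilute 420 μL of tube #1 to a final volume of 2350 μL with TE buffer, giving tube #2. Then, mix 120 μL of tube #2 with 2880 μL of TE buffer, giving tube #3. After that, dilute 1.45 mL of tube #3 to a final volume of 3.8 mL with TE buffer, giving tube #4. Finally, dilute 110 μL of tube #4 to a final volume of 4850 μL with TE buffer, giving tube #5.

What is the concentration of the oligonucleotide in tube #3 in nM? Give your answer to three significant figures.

Step 1: 30-fold → factor 30
Step 2: 420 μL brought to 2350 μL → factor 2350/420 = 5.5952
Step 3: 120 μL + 2880 μL = 3000 μL total → factor 3000/120 = 25
Dilution factor through tube #3 = 30 × 5.5952 × 25 = 4196.4
[tube #3] = 2.50 μM / 4196.4 = 0.0005957 μM = 0.596 nM

0.596 nM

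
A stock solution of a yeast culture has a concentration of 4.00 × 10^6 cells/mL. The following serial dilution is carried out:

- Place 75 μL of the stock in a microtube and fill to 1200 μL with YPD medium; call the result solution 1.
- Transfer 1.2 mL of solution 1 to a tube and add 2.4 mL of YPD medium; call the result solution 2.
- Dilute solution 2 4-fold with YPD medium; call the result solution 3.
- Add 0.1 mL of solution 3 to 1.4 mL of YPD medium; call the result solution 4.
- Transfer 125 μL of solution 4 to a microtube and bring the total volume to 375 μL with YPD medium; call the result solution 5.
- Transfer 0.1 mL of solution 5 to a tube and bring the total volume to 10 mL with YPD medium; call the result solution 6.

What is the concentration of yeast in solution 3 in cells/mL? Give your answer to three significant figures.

2.08 × 10^4 cells/mL

Step 1: 75 μL brought to 1200 μL → factor 1200/75 = 16
Step 2: 1.2 mL + 2.4 mL = 3.6 mL total → factor 3.6/1.2 = 3
Step 3: 4-fold → factor 4
Dilution factor through solution 3 = 16 × 3 × 4 = 192
[solution 3] = 4.00 × 10^6 cells/mL / 192 = 2.08 × 10^4 cells/mL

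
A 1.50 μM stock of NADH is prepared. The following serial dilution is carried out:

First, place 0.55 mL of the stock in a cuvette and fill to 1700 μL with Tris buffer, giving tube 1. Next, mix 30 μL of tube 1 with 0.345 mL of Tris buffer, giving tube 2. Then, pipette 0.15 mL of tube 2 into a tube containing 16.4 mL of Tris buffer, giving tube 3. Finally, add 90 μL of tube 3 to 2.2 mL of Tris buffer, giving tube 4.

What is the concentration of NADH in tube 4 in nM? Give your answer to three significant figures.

Step 1: 0.55 mL brought to 1700 μL → factor 1.7/0.55 = 3.0909
Step 2: 30 μL + 0.345 mL = 375 μL total → factor 375/30 = 12.5
Step 3: 0.15 mL + 16.4 mL = 16.55 mL total → factor 16.55/0.15 = 110.33
Step 4: 90 μL + 2.2 mL = 2290 μL total → factor 2290/90 = 25.444
Overall dilution factor = 3.0909 × 12.5 × 110.33 × 25.444 = 1.0847 × 10^5
Final = 1.50 μM / 1.0847 × 10^5 = 1.383 × 10^-5 μM = 0.0138 nM

0.0138 nM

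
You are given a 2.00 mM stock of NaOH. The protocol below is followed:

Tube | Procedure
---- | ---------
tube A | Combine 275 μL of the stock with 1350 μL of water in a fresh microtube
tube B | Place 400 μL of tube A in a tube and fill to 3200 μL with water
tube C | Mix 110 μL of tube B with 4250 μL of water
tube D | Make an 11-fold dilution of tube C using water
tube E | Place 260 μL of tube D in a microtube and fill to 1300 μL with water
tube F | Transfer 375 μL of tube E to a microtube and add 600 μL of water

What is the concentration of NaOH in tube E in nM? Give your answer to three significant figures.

Step 1: 275 μL + 1350 μL = 1625 μL total → factor 1625/275 = 5.9091
Step 2: 400 μL brought to 3200 μL → factor 3200/400 = 8
Step 3: 110 μL + 4250 μL = 4360 μL total → factor 4360/110 = 39.636
Step 4: 11-fold → factor 11
Step 5: 260 μL brought to 1300 μL → factor 1300/260 = 5
Dilution factor through tube E = 5.9091 × 8 × 39.636 × 11 × 5 = 1.0305 × 10^5
[tube E] = 2.00 mM / 1.0305 × 10^5 = 1.941 × 10^-5 mM = 19.4 nM

19.4 nM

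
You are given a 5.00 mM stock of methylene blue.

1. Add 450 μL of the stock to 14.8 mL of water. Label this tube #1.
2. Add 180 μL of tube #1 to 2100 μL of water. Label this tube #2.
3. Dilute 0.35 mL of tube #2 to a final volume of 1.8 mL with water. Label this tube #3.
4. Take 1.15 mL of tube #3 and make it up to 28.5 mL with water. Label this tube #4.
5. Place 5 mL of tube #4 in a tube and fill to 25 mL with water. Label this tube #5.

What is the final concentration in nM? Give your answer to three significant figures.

18.3 nM

Step 1: 450 μL + 14.8 mL = 15250 μL total → factor 15250/450 = 33.889
Step 2: 180 μL + 2100 μL = 2280 μL total → factor 2280/180 = 12.667
Step 3: 0.35 mL brought to 1.8 mL → factor 1.8/0.35 = 5.1429
Step 4: 1.15 mL brought to 28.5 mL → factor 28.5/1.15 = 24.783
Step 5: 5 mL brought to 25 mL → factor 25/5 = 5
Overall dilution factor = 33.889 × 12.667 × 5.1429 × 24.783 × 5 = 2.7355 × 10^5
Final = 5.00 mM / 2.7355 × 10^5 = 1.828 × 10^-5 mM = 18.3 nM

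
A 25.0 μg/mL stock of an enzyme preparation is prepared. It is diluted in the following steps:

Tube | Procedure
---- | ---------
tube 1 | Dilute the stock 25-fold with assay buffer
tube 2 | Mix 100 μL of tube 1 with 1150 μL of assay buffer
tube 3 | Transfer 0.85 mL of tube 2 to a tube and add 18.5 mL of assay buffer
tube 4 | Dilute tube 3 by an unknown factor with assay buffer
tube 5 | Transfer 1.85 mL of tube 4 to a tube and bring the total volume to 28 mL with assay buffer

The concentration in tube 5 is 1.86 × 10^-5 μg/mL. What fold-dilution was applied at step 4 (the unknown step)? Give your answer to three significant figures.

12.5-fold

Step 1: 25-fold → factor 25
Step 2: 100 μL + 1150 μL = 1250 μL total → factor 1250/100 = 12.5
Step 3: 0.85 mL + 18.5 mL = 19.35 mL total → factor 19.35/0.85 = 22.765
Step 4: unknown factor x
Step 5: 1.85 mL brought to 28 mL → factor 28/1.85 = 15.135
Product of known-step factors = 1.0767 × 10^5
Overall factor = 25.0 μg/mL / (1.86 × 10^-5 μg/mL) = 1.3441 × 10^6
x = 1.3441 × 10^6 / 1.0767 × 10^5 = 12.5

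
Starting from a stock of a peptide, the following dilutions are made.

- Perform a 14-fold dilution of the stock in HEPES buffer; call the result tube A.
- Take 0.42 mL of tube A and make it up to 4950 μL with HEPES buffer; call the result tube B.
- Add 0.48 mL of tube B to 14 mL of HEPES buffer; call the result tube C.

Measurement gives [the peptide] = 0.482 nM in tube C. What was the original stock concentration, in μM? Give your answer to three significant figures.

2.40 μM

Step 1: 14-fold → factor 14
Step 2: 0.42 mL brought to 4950 μL → factor 4.95/0.42 = 11.786
Step 3: 0.48 mL + 14 mL = 14.48 mL total → factor 14.48/0.48 = 30.167
Overall dilution factor = 14 × 11.786 × 30.167 = 4977.5
Stock = 0.482 nM × 4977.5 = 2399 nM = 2.40 μM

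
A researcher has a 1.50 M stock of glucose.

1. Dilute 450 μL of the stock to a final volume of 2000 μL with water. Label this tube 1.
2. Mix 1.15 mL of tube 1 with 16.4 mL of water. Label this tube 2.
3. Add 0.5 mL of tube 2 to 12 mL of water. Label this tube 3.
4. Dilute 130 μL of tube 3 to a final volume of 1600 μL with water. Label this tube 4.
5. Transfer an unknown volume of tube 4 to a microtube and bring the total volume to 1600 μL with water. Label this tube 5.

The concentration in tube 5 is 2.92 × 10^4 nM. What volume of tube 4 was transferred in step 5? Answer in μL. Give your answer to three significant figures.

650 μL

Step 1: 450 μL brought to 2000 μL → factor 2000/450 = 4.4444
Step 2: 1.15 mL + 16.4 mL = 17.55 mL total → factor 17.55/1.15 = 15.261
Step 3: 0.5 mL + 12 mL = 12.5 mL total → factor 12.5/0.5 = 25
Step 4: 130 μL brought to 1600 μL → factor 1600/130 = 12.308
Step 5: v brought to 1600 μL → factor = 1600 μL/v
Product of known-step factors = 20870
Overall factor = 1.50 M / (2.92 × 10^4 nM) = 51370
Step-5 factor = 51370 / 20870 = 2.4615
v = 1600 μL / 2.4615 = 650 μL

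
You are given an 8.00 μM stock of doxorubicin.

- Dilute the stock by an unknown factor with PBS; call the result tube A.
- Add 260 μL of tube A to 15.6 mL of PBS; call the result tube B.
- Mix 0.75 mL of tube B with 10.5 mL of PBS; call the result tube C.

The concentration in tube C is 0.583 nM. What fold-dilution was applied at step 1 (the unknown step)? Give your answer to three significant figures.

15.0-fold

Step 1: unknown factor x
Step 2: 260 μL + 15.6 mL = 15860 μL total → factor 15860/260 = 61
Step 3: 0.75 mL + 10.5 mL = 11.25 mL total → factor 11.25/0.75 = 15
Product of known-step factors = 915
Overall factor = 8.00 μM / (0.583 nM) = 13722
x = 13722 / 915 = 15.0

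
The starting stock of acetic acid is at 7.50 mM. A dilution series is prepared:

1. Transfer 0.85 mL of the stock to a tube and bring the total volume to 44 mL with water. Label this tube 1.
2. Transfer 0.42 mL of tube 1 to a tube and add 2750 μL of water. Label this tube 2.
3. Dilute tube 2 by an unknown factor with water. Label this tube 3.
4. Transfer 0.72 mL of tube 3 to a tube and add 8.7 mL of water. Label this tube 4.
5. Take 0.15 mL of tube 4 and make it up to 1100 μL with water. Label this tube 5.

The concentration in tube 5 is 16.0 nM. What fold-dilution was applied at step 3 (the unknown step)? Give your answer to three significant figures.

12.5-fold

Step 1: 0.85 mL brought to 44 mL → factor 44/0.85 = 51.765
Step 2: 0.42 mL + 2750 μL = 3.17 mL total → factor 3.17/0.42 = 7.5476
Step 3: unknown factor x
Step 4: 0.72 mL + 8.7 mL = 9.42 mL total → factor 9.42/0.72 = 13.083
Step 5: 0.15 mL brought to 1100 μL → factor 1.1/0.15 = 7.3333
Product of known-step factors = 37486
Overall factor = 7.50 mM / (16.0 nM) = 4.6875 × 10^5
x = 4.6875 × 10^5 / 37486 = 12.5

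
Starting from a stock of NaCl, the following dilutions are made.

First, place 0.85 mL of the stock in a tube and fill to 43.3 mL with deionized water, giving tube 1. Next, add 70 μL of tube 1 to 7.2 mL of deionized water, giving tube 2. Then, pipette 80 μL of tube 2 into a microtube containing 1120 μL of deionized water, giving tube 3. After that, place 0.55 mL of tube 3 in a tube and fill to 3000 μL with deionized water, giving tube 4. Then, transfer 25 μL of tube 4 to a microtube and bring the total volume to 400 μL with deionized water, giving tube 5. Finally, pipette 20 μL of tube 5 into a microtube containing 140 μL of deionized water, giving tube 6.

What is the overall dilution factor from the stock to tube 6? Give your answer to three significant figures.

Step 1: 0.85 mL brought to 43.3 mL → factor 43.3/0.85 = 50.941
Step 2: 70 μL + 7.2 mL = 7270 μL total → factor 7270/70 = 103.86
Step 3: 80 μL + 1120 μL = 1200 μL total → factor 1200/80 = 15
Step 4: 0.55 mL brought to 3000 μL → factor 3/0.55 = 5.4545
Step 5: 25 μL brought to 400 μL → factor 400/25 = 16
Step 6: 20 μL + 140 μL = 160 μL total → factor 160/20 = 8
Overall dilution factor = 50.941 × 103.86 × 15 × 5.4545 × 16 × 8 = 5.5407 × 10^7

5.54 × 10^7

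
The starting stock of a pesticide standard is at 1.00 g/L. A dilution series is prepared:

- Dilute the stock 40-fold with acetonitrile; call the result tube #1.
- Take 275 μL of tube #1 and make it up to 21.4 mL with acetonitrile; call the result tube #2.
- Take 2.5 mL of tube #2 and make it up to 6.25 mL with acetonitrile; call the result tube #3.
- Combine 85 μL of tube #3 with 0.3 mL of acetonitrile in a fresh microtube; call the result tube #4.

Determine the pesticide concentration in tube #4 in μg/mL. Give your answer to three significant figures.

Step 1: 40-fold → factor 40
Step 2: 275 μL brought to 21.4 mL → factor 21400/275 = 77.818
Step 3: 2.5 mL brought to 6.25 mL → factor 6.25/2.5 = 2.5
Step 4: 85 μL + 0.3 mL = 385 μL total → factor 385/85 = 4.5294
Overall dilution factor = 40 × 77.818 × 2.5 × 4.5294 = 35247
Final = 1.00 g/L / 35247 = 2.837 × 10^-5 g/L = 0.0284 μg/mL

0.0284 μg/mL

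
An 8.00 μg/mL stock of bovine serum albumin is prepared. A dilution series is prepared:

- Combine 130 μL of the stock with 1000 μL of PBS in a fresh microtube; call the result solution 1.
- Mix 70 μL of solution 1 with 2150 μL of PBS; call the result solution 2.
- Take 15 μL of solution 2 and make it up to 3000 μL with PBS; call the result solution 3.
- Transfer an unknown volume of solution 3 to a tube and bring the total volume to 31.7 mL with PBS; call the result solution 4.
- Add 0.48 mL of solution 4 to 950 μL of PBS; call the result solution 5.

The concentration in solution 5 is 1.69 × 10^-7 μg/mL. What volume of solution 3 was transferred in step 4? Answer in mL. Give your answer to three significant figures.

Step 1: 130 μL + 1000 μL = 1130 μL total → factor 1130/130 = 8.6923
Step 2: 70 μL + 2150 μL = 2220 μL total → factor 2220/70 = 31.714
Step 3: 15 μL brought to 3000 μL → factor 3000/15 = 200
Step 4: v brought to 31.7 mL → factor = 31.7 mL/v
Step 5: 0.48 mL + 950 μL = 1.43 mL total → factor 1.43/0.48 = 2.9792
Product of known-step factors = 1.6425 × 10^5
Overall factor = 8.00 μg/mL / (1.69 × 10^-7 μg/mL) = 4.7337 × 10^7
Step-4 factor = 4.7337 × 10^7 / 1.6425 × 10^5 = 288.2
v = 31.7 mL / 288.2 = 0.110 mL

0.110 mL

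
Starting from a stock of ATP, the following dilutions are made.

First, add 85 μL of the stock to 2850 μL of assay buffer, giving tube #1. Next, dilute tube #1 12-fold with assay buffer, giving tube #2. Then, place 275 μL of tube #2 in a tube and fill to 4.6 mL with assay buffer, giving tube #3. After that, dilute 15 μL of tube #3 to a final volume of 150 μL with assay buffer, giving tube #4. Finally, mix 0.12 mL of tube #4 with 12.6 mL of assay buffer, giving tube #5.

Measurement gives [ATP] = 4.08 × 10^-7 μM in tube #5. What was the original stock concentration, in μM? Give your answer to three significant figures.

3.00 μM

Step 1: 85 μL + 2850 μL = 2935 μL total → factor 2935/85 = 34.529
Step 2: 12-fold → factor 12
Step 3: 275 μL brought to 4.6 mL → factor 4600/275 = 16.727
Step 4: 15 μL brought to 150 μL → factor 150/15 = 10
Step 5: 0.12 mL + 12.6 mL = 12.72 mL total → factor 12.72/0.12 = 106
Overall dilution factor = 34.529 × 12 × 16.727 × 10 × 106 = 7.3469 × 10^6
Stock = 4.08 × 10^-7 μM × 7.3469 × 10^6 = 3.00 μM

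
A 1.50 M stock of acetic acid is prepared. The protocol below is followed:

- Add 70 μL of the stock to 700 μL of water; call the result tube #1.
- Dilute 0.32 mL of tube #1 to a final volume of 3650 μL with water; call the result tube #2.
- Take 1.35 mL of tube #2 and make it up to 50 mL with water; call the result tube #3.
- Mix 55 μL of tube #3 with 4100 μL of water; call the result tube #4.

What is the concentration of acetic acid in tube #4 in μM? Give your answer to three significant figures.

4.27 μM

Step 1: 70 μL + 700 μL = 770 μL total → factor 770/70 = 11
Step 2: 0.32 mL brought to 3650 μL → factor 3.65/0.32 = 11.406
Step 3: 1.35 mL brought to 50 mL → factor 50/1.35 = 37.037
Step 4: 55 μL + 4100 μL = 4155 μL total → factor 4155/55 = 75.545
Overall dilution factor = 11 × 11.406 × 37.037 × 75.545 = 3.5106 × 10^5
Final = 1.50 M / 3.5106 × 10^5 = 4.273 × 10^-6 M = 4.27 μM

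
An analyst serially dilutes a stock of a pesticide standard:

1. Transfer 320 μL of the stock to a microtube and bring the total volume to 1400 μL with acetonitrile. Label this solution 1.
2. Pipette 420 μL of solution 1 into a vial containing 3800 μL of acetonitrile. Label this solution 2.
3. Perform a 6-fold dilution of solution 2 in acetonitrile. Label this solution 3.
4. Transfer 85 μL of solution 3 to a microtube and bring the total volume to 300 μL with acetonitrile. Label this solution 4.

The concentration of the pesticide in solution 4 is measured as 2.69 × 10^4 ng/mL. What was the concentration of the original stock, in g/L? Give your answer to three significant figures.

Step 1: 320 μL brought to 1400 μL → factor 1400/320 = 4.375
Step 2: 420 μL + 3800 μL = 4220 μL total → factor 4220/420 = 10.048
Step 3: 6-fold → factor 6
Step 4: 85 μL brought to 300 μL → factor 300/85 = 3.5294
Overall dilution factor = 4.375 × 10.048 × 6 × 3.5294 = 930.88
Stock = 2.69 × 10^4 ng/mL × 930.88 = 2.504 × 10^7 ng/mL = 25.0 g/L

25.0 g/L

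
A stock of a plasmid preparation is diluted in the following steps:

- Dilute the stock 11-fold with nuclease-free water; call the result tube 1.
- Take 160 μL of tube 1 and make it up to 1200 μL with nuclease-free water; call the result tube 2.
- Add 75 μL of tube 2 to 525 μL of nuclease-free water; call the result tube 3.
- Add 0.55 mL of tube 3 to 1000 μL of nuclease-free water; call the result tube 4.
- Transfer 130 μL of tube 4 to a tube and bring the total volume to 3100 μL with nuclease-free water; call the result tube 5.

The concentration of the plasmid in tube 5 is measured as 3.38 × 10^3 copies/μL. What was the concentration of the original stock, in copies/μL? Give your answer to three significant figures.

1.50 × 10^8 copies/μL

Step 1: 11-fold → factor 11
Step 2: 160 μL brought to 1200 μL → factor 1200/160 = 7.5
Step 3: 75 μL + 525 μL = 600 μL total → factor 600/75 = 8
Step 4: 0.55 mL + 1000 μL = 1.55 mL total → factor 1.55/0.55 = 2.8182
Step 5: 130 μL brought to 3100 μL → factor 3100/130 = 23.846
Overall dilution factor = 11 × 7.5 × 8 × 2.8182 × 23.846 = 44354
Stock = 3.38 × 10^3 copies/μL × 44354 = 1.50 × 10^8 copies/μL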